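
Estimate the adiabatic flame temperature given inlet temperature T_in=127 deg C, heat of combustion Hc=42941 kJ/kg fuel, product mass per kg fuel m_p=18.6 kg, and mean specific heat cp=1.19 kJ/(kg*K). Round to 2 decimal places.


T_ad = T_in + Hc / (m_p * cp)
Denominator = 18.6 * 1.19 = 22.1340
Temperature rise = 42941 / 22.1340 = 1940.05 K
T_ad = 127 + 1940.05 = 2067.05 deg C


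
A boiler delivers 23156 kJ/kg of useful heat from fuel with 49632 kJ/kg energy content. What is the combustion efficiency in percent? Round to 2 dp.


Efficiency = (Q_useful / Q_fuel) * 100
Efficiency = (23156 / 49632) * 100
Efficiency = 0.4666 * 100 = 46.66%


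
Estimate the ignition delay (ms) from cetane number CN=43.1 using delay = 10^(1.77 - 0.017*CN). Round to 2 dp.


delay = 10^(1.77 - 0.017*CN)
Exponent = 1.77 - 0.017*43.1 = 1.0373
delay = 10^1.0373 = 10.90 ms


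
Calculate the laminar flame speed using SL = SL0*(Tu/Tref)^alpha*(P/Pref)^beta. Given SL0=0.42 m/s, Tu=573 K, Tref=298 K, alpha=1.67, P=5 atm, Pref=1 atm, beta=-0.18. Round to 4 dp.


SL = SL0 * (Tu/Tref)^alpha * (P/Pref)^beta
T ratio = 573/298 = 1.92281879
(T ratio)^alpha = 1.92281879^1.67 = 2.979731
(P/Pref)^beta = 5^(-0.18) = 0.748489
SL = 0.42 * 2.979731 * 0.748489 = 0.9367 m/s


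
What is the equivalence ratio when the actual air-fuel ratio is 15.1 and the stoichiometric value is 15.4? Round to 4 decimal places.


phi = AFR_stoich / AFR_actual
phi = 15.4 / 15.1 = 1.0199


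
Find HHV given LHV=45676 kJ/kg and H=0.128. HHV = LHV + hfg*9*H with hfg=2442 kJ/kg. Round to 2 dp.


HHV = LHV + hfg * 9 * H
Water addition = 2442 * 9 * 0.128 = 2813.184 kJ/kg
HHV = 45676 + 2813.184 = 48489.18 kJ/kg


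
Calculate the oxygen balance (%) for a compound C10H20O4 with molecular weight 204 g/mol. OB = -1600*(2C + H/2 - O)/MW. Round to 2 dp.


OB = -1600 * (2C + H/2 - O) / MW
Inner = 2*10 + 20/2 - 4 = 26.00
OB = -1600 * 26.00 / 204 = -203.92%


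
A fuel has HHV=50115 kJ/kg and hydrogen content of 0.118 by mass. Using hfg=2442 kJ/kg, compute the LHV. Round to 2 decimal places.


LHV = HHV - hfg * 9 * H
Water correction = 2442 * 9 * 0.118 = 2593.404 kJ/kg
LHV = 50115 - 2593.404 = 47521.60 kJ/kg


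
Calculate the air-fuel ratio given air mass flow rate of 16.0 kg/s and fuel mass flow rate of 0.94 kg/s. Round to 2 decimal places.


AFR = m_air / m_fuel
AFR = 16.0 / 0.94 = 17.02


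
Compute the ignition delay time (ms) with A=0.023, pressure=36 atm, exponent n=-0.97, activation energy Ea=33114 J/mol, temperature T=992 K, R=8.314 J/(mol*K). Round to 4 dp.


tau = A * P^n * exp(Ea/(R*T))
P^n = 36^(-0.97) = 0.03093047
Ea/(R*T) = 33114/(8.314*992) = 4.015041
exp(Ea/(R*T)) = 55.425551
tau = 0.023 * 0.03093047 * 55.425551 = 0.0394 ms


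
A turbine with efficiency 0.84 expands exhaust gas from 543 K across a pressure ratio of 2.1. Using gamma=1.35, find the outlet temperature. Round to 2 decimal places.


T_out = T_in * (1 - eta * (1 - PR^(-(gamma-1)/gamma)))
Exponent = -(1.35-1)/1.35 = -0.25925926
PR^exp = 2.1^(-0.25925926) = 0.82501466
Factor = 1 - 0.84*(1 - 0.82501466) = 0.85301231
T_out = 543 * 0.85301231 = 463.19 K


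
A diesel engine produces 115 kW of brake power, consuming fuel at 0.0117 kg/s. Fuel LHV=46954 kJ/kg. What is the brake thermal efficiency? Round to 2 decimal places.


eta_BTE = (BP / (mf * LHV)) * 100
Denominator = 0.0117 * 46954 = 549.3618 kW
eta_BTE = (115 / 549.3618) * 100 = 20.93%


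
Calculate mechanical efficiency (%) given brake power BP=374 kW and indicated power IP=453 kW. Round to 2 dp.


eta_mech = (BP / IP) * 100
Ratio = 374 / 453 = 0.8256
eta_mech = 0.8256 * 100 = 82.56%


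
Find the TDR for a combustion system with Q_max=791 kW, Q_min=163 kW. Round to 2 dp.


TDR = Q_max / Q_min
TDR = 791 / 163 = 4.85


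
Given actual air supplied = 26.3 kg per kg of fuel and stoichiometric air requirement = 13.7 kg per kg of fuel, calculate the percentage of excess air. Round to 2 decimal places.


Excess air = actual - stoichiometric = 26.3 - 13.7 = 12.60 kg/kg fuel
Excess air % = (excess / stoich) * 100 = (12.60 / 13.7) * 100 = 91.97%


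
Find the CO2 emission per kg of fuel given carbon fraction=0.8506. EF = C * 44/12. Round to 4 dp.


EF = C_frac * (M_CO2 / M_C)
EF = 0.8506 * (44/12)
EF = 0.8506 * 3.666667 = 3.1189 kg_CO2/kg_fuel


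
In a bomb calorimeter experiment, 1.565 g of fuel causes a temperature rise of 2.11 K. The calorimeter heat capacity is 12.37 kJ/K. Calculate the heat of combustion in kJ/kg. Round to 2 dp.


Hc = C_cal * delta_T / m_fuel
Q_released = 12.37 * 2.11 = 26.1007 kJ
m_fuel = 1.565 g = 1.565/1000 kg = 0.001565 kg
Hc = 26.1007 / 0.001565 = 16677.76 kJ/kg


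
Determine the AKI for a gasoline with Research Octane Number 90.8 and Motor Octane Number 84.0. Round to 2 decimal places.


AKI = (RON + MON) / 2
AKI = (90.8 + 84.0) / 2
AKI = 174.8 / 2 = 87.40


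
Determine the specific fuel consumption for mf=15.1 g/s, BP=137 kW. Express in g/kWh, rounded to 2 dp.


SFC = (mf / BP) * 3600
Rate = 15.1 / 137 = 0.110219 g/(s*kW)
SFC = 0.110219 * 3600 = 396.79 g/kWh


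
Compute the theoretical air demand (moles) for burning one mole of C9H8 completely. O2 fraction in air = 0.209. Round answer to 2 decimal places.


Balanced combustion: C9H8 + 11 O2 -> 9 CO2 + 4 H2O
O2 needed = C + H/4 = 9 + 8/4 = 11.00 moles
Air moles = O2 / 0.209 = 11.00 / 0.209 = 52.63 moles air


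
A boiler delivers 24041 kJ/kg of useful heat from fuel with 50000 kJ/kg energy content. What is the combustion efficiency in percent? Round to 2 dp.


Efficiency = (Q_useful / Q_fuel) * 100
Efficiency = (24041 / 50000) * 100
Efficiency = 0.4808 * 100 = 48.08%


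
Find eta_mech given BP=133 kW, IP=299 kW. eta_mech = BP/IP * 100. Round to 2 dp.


eta_mech = (BP / IP) * 100
Ratio = 133 / 299 = 0.4448
eta_mech = 0.4448 * 100 = 44.48%


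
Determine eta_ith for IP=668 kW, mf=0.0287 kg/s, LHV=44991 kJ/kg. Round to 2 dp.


eta_ith = (IP / (mf * LHV)) * 100
Denominator = 0.0287 * 44991 = 1291.2417 kW
eta_ith = (668 / 1291.2417) * 100 = 51.73%


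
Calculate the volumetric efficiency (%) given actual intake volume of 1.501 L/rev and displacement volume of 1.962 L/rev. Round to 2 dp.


eta_v = (V_actual / V_disp) * 100
Ratio = 1.501 / 1.962 = 0.7650
eta_v = 0.7650 * 100 = 76.50%


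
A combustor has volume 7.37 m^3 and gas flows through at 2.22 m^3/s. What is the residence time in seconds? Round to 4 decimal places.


tau = V / Q_flow
tau = 7.37 / 2.22 = 3.3198 s


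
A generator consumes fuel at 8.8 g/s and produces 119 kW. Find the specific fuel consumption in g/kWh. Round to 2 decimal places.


SFC = (mf / BP) * 3600
Rate = 8.8 / 119 = 0.073950 g/(s*kW)
SFC = 0.073950 * 3600 = 266.22 g/kWh


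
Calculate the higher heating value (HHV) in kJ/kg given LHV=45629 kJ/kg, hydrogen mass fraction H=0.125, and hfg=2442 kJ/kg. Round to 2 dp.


HHV = LHV + hfg * 9 * H
Water addition = 2442 * 9 * 0.125 = 2747.250 kJ/kg
HHV = 45629 + 2747.250 = 48376.25 kJ/kg


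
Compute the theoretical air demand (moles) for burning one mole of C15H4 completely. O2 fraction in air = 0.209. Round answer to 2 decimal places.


Balanced combustion: C15H4 + 16 O2 -> 15 CO2 + 2 H2O
O2 needed = C + H/4 = 15 + 4/4 = 16.00 moles
Air moles = O2 / 0.209 = 16.00 / 0.209 = 76.56 moles air


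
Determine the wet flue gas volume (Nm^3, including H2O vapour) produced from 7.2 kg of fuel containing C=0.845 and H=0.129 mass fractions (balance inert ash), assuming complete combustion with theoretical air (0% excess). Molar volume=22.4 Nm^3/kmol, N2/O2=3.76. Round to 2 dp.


Per kg fuel: CO2 = (C/12 kmol)*22.4 = (0.845/12)*22.4 = 1.57733 Nm^3
Per kg fuel: H2O = (H/2 kmol)*22.4 = (0.129/2)*22.4 = 1.44480 Nm^3
O2 needed per kg fuel = C/12 + H/4 = 0.845/12 + 0.129/4 = 0.10266667 kmol
Per kg fuel: N2 = O2*3.76*22.4 = 0.10266667*3.76*22.4 = 8.64700 Nm^3
Total per kg = 1.57733 + 1.44480 + 8.64700 = 11.66913 Nm^3
Total = 11.66913 * 7.2 = 84.02 Nm^3


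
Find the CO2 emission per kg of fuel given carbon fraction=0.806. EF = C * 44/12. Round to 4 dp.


EF = C_frac * (M_CO2 / M_C)
EF = 0.806 * (44/12)
EF = 0.806 * 3.666667 = 2.9553 kg_CO2/kg_fuel


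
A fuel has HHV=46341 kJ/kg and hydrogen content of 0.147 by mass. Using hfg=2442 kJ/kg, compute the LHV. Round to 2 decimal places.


LHV = HHV - hfg * 9 * H
Water correction = 2442 * 9 * 0.147 = 3230.766 kJ/kg
LHV = 46341 - 3230.766 = 43110.23 kJ/kg


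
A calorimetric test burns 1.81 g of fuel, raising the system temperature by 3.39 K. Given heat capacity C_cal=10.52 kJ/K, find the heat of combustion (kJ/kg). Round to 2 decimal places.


Hc = C_cal * delta_T / m_fuel
Q_released = 10.52 * 3.39 = 35.6628 kJ
m_fuel = 1.81 g = 1.81/1000 kg = 0.001810 kg
Hc = 35.6628 / 0.001810 = 19703.20 kJ/kg


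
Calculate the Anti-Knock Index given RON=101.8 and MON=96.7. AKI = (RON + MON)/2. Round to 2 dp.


AKI = (RON + MON) / 2
AKI = (101.8 + 96.7) / 2
AKI = 198.5 / 2 = 99.25


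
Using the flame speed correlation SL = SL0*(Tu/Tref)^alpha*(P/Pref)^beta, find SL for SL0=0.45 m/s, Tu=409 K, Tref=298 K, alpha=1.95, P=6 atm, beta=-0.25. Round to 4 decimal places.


SL = SL0 * (Tu/Tref)^alpha * (P/Pref)^beta
T ratio = 409/298 = 1.37248322
(T ratio)^alpha = 1.37248322^1.95 = 1.854124
(P/Pref)^beta = 6^(-0.25) = 0.638943
SL = 0.45 * 1.854124 * 0.638943 = 0.5331 m/s


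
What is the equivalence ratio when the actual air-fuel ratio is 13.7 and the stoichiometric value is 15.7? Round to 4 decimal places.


phi = AFR_stoich / AFR_actual
phi = 15.7 / 13.7 = 1.1460


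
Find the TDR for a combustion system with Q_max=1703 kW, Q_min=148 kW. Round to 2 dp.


TDR = Q_max / Q_min
TDR = 1703 / 148 = 11.51


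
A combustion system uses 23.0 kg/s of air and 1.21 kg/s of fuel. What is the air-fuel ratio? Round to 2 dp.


AFR = m_air / m_fuel
AFR = 23.0 / 1.21 = 19.01


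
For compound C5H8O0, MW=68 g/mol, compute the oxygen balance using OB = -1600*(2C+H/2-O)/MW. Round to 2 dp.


OB = -1600 * (2C + H/2 - O) / MW
Inner = 2*5 + 8/2 - 0 = 14.00
OB = -1600 * 14.00 / 68 = -329.41%


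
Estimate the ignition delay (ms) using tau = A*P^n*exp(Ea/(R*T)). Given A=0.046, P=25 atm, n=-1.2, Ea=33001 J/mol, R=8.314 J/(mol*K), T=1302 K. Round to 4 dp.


tau = A * P^n * exp(Ea/(R*T))
P^n = 25^(-1.2) = 0.02101222
Ea/(R*T) = 33001/(8.314*1302) = 3.048640
exp(Ea/(R*T)) = 21.086640
tau = 0.046 * 0.02101222 * 21.086640 = 0.0204 ms


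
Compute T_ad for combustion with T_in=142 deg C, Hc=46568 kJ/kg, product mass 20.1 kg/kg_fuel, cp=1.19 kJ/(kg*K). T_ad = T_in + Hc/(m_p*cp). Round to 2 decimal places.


T_ad = T_in + Hc / (m_p * cp)
Denominator = 20.1 * 1.19 = 23.9190
Temperature rise = 46568 / 23.9190 = 1946.90 K
T_ad = 142 + 1946.90 = 2088.90 deg C


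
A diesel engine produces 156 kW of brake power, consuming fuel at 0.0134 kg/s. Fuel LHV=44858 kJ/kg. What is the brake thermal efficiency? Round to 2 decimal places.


eta_BTE = (BP / (mf * LHV)) * 100
Denominator = 0.0134 * 44858 = 601.0972 kW
eta_BTE = (156 / 601.0972) * 100 = 25.95%


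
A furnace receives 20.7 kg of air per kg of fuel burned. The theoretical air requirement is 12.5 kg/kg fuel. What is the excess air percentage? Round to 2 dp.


Excess air = actual - stoichiometric = 20.7 - 12.5 = 8.20 kg/kg fuel
Excess air % = (excess / stoich) * 100 = (8.20 / 12.5) * 100 = 65.60%


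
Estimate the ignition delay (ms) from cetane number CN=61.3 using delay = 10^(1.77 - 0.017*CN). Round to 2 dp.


delay = 10^(1.77 - 0.017*CN)
Exponent = 1.77 - 0.017*61.3 = 0.7279
delay = 10^0.7279 = 5.34 ms


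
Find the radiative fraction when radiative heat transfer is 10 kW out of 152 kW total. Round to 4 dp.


f_rad = Q_rad / Q_total
f_rad = 10 / 152 = 0.0658


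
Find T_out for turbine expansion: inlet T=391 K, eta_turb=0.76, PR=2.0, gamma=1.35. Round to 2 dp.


T_out = T_in * (1 - eta * (1 - PR^(-(gamma-1)/gamma)))
Exponent = -(1.35-1)/1.35 = -0.25925926
PR^exp = 2.0^(-0.25925926) = 0.83551680
Factor = 1 - 0.76*(1 - 0.83551680) = 0.87499277
T_out = 391 * 0.87499277 = 342.12 K


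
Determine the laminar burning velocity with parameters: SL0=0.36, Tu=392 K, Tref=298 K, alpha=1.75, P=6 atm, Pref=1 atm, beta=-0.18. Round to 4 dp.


SL = SL0 * (Tu/Tref)^alpha * (P/Pref)^beta
T ratio = 392/298 = 1.31543624
(T ratio)^alpha = 1.31543624^1.75 = 1.615743
(P/Pref)^beta = 6^(-0.18) = 0.724324
SL = 0.36 * 1.615743 * 0.724324 = 0.4213 m/s


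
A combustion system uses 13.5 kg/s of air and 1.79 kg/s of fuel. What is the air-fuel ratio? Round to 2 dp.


AFR = m_air / m_fuel
AFR = 13.5 / 1.79 = 7.54


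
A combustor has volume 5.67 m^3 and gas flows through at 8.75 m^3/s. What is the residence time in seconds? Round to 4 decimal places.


tau = V / Q_flow
tau = 5.67 / 8.75 = 0.6480 s


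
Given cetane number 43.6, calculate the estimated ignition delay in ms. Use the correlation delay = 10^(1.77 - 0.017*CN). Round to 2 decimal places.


delay = 10^(1.77 - 0.017*CN)
Exponent = 1.77 - 0.017*43.6 = 1.0288
delay = 10^1.0288 = 10.69 ms


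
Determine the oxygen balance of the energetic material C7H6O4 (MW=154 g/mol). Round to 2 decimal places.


OB = -1600 * (2C + H/2 - O) / MW
Inner = 2*7 + 6/2 - 4 = 13.00
OB = -1600 * 13.00 / 154 = -135.06%


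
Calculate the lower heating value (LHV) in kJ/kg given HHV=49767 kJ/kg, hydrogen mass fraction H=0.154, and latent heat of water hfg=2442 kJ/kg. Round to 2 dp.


LHV = HHV - hfg * 9 * H
Water correction = 2442 * 9 * 0.154 = 3384.612 kJ/kg
LHV = 49767 - 3384.612 = 46382.39 kJ/kg


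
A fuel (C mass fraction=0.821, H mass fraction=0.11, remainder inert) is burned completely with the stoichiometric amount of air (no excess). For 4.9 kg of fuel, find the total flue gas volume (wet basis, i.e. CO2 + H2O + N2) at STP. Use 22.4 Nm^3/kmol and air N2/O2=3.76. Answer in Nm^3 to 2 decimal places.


Per kg fuel: CO2 = (C/12 kmol)*22.4 = (0.821/12)*22.4 = 1.53253 Nm^3
Per kg fuel: H2O = (H/2 kmol)*22.4 = (0.11/2)*22.4 = 1.23200 Nm^3
O2 needed per kg fuel = C/12 + H/4 = 0.821/12 + 0.11/4 = 0.09591667 kmol
Per kg fuel: N2 = O2*3.76*22.4 = 0.09591667*3.76*22.4 = 8.07849 Nm^3
Total per kg = 1.53253 + 1.23200 + 8.07849 = 10.84302 Nm^3
Total = 10.84302 * 4.9 = 53.13 Nm^3


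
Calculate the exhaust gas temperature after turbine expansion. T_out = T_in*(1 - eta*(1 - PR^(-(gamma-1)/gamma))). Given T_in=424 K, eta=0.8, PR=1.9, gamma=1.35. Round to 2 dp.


T_out = T_in * (1 - eta * (1 - PR^(-(gamma-1)/gamma)))
Exponent = -(1.35-1)/1.35 = -0.25925926
PR^exp = 1.9^(-0.25925926) = 0.84670193
Factor = 1 - 0.8*(1 - 0.84670193) = 0.87736154
T_out = 424 * 0.87736154 = 372.00 K


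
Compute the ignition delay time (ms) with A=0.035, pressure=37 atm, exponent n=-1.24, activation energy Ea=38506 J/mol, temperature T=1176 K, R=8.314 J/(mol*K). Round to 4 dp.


tau = A * P^n * exp(Ea/(R*T))
P^n = 37^(-1.24) = 0.01136135
Ea/(R*T) = 38506/(8.314*1176) = 3.938321
exp(Ea/(R*T)) = 51.332320
tau = 0.035 * 0.01136135 * 51.332320 = 0.0204 ms


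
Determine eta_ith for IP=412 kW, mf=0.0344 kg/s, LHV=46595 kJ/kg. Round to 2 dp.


eta_ith = (IP / (mf * LHV)) * 100
Denominator = 0.0344 * 46595 = 1602.8680 kW
eta_ith = (412 / 1602.8680) * 100 = 25.70%


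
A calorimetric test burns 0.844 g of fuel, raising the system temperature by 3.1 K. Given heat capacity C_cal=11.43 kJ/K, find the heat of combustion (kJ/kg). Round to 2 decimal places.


Hc = C_cal * delta_T / m_fuel
Q_released = 11.43 * 3.1 = 35.4330 kJ
m_fuel = 0.844 g = 0.844/1000 kg = 0.000844 kg
Hc = 35.4330 / 0.000844 = 41982.23 kJ/kg


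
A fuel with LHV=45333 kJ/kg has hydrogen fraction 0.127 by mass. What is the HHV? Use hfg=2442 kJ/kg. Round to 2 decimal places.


HHV = LHV + hfg * 9 * H
Water addition = 2442 * 9 * 0.127 = 2791.206 kJ/kg
HHV = 45333 + 2791.206 = 48124.21 kJ/kg


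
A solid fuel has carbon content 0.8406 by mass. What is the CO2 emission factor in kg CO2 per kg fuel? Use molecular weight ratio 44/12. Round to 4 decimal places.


EF = C_frac * (M_CO2 / M_C)
EF = 0.8406 * (44/12)
EF = 0.8406 * 3.666667 = 3.0822 kg_CO2/kg_fuel


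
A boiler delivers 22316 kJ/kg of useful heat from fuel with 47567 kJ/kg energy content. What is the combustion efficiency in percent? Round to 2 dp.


Efficiency = (Q_useful / Q_fuel) * 100
Efficiency = (22316 / 47567) * 100
Efficiency = 0.4691 * 100 = 46.91%


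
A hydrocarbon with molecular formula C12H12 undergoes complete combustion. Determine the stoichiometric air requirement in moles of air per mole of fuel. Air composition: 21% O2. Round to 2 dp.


Balanced combustion: C12H12 + 15 O2 -> 12 CO2 + 6 H2O
O2 needed = C + H/4 = 12 + 12/4 = 15.00 moles
Air moles = O2 / 0.21 = 15.00 / 0.21 = 71.43 moles air


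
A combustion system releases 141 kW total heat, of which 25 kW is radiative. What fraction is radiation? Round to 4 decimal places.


f_rad = Q_rad / Q_total
f_rad = 25 / 141 = 0.1773


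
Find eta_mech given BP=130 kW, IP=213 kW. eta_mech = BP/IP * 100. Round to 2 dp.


eta_mech = (BP / IP) * 100
Ratio = 130 / 213 = 0.6103
eta_mech = 0.6103 * 100 = 61.03%


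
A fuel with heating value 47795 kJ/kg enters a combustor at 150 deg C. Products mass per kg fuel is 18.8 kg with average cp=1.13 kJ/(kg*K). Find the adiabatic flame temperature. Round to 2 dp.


T_ad = T_in + Hc / (m_p * cp)
Denominator = 18.8 * 1.13 = 21.2440
Temperature rise = 47795 / 21.2440 = 2249.81 K
T_ad = 150 + 2249.81 = 2399.81 deg C


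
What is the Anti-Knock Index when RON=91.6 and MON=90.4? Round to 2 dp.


AKI = (RON + MON) / 2
AKI = (91.6 + 90.4) / 2
AKI = 182.0 / 2 = 91.00


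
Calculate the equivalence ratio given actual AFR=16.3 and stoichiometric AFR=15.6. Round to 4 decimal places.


phi = AFR_stoich / AFR_actual
phi = 15.6 / 16.3 = 0.9571


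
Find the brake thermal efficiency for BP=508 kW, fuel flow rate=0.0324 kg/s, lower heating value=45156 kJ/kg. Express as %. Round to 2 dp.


eta_BTE = (BP / (mf * LHV)) * 100
Denominator = 0.0324 * 45156 = 1463.0544 kW
eta_BTE = (508 / 1463.0544) * 100 = 34.72%


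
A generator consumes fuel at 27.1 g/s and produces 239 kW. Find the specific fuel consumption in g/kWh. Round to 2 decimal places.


SFC = (mf / BP) * 3600
Rate = 27.1 / 239 = 0.113389 g/(s*kW)
SFC = 0.113389 * 3600 = 408.20 g/kWh


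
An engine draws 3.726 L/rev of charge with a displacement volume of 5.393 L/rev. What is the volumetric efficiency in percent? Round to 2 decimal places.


eta_v = (V_actual / V_disp) * 100
Ratio = 3.726 / 5.393 = 0.6909
eta_v = 0.6909 * 100 = 69.09%


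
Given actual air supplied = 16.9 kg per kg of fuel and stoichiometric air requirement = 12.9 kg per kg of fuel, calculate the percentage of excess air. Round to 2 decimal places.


Excess air = actual - stoichiometric = 16.9 - 12.9 = 4.00 kg/kg fuel
Excess air % = (excess / stoich) * 100 = (4.00 / 12.9) * 100 = 31.01%


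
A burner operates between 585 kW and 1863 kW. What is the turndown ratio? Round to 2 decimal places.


TDR = Q_max / Q_min
TDR = 1863 / 585 = 3.18


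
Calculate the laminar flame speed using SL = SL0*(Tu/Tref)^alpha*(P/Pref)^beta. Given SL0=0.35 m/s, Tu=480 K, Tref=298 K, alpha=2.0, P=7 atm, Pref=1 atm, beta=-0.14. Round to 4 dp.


SL = SL0 * (Tu/Tref)^alpha * (P/Pref)^beta
T ratio = 480/298 = 1.61073826
(T ratio)^alpha = 1.61073826^2.0 = 2.594478
(P/Pref)^beta = 7^(-0.14) = 0.761529
SL = 0.35 * 2.594478 * 0.761529 = 0.6915 m/s


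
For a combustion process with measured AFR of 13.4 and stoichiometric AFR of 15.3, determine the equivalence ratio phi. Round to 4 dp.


phi = AFR_stoich / AFR_actual
phi = 15.3 / 13.4 = 1.1418


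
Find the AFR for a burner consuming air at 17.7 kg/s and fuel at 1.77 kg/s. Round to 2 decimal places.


AFR = m_air / m_fuel
AFR = 17.7 / 1.77 = 10.00


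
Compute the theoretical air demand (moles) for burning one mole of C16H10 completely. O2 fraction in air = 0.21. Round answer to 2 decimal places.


Balanced combustion: C16H10 + 18.5 O2 -> 16 CO2 + 5 H2O
O2 needed = C + H/4 = 16 + 10/4 = 18.50 moles
Air moles = O2 / 0.21 = 18.50 / 0.21 = 88.10 moles air


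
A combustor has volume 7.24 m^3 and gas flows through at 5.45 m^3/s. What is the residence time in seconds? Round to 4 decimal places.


tau = V / Q_flow
tau = 7.24 / 5.45 = 1.3284 s


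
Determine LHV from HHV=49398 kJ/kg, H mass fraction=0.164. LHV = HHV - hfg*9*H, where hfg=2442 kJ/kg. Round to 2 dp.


LHV = HHV - hfg * 9 * H
Water correction = 2442 * 9 * 0.164 = 3604.392 kJ/kg
LHV = 49398 - 3604.392 = 45793.61 kJ/kg


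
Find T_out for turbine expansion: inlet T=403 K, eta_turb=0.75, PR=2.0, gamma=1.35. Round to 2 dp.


T_out = T_in * (1 - eta * (1 - PR^(-(gamma-1)/gamma)))
Exponent = -(1.35-1)/1.35 = -0.25925926
PR^exp = 2.0^(-0.25925926) = 0.83551680
Factor = 1 - 0.75*(1 - 0.83551680) = 0.87663760
T_out = 403 * 0.87663760 = 353.28 K


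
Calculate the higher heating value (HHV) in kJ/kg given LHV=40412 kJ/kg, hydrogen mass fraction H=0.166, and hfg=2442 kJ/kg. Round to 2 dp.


HHV = LHV + hfg * 9 * H
Water addition = 2442 * 9 * 0.166 = 3648.348 kJ/kg
HHV = 40412 + 3648.348 = 44060.35 kJ/kg


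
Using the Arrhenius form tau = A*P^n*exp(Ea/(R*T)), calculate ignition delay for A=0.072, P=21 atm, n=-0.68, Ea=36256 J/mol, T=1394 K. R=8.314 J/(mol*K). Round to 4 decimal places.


tau = A * P^n * exp(Ea/(R*T))
P^n = 21^(-0.68) = 0.12615105
Ea/(R*T) = 36256/(8.314*1394) = 3.128291
exp(Ea/(R*T)) = 22.834913
tau = 0.072 * 0.12615105 * 22.834913 = 0.2074 ms


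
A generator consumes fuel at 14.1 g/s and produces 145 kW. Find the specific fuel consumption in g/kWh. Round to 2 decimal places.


SFC = (mf / BP) * 3600
Rate = 14.1 / 145 = 0.097241 g/(s*kW)
SFC = 0.097241 * 3600 = 350.07 g/kWh


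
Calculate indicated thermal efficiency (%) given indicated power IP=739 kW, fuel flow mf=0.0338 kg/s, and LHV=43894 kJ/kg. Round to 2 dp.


eta_ith = (IP / (mf * LHV)) * 100
Denominator = 0.0338 * 43894 = 1483.6172 kW
eta_ith = (739 / 1483.6172) * 100 = 49.81%


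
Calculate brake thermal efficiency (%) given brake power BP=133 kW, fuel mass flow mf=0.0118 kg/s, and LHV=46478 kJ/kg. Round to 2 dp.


eta_BTE = (BP / (mf * LHV)) * 100
Denominator = 0.0118 * 46478 = 548.4404 kW
eta_BTE = (133 / 548.4404) * 100 = 24.25%


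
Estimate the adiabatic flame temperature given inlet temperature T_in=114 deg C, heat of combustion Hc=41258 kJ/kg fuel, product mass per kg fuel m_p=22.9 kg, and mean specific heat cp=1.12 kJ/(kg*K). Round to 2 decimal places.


T_ad = T_in + Hc / (m_p * cp)
Denominator = 22.9 * 1.12 = 25.6480
Temperature rise = 41258 / 25.6480 = 1608.62 K
T_ad = 114 + 1608.62 = 1722.62 deg C


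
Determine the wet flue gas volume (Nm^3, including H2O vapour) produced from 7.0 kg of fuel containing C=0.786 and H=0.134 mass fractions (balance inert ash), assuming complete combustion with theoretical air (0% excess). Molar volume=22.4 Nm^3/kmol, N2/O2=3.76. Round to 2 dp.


Per kg fuel: CO2 = (C/12 kmol)*22.4 = (0.786/12)*22.4 = 1.46720 Nm^3
Per kg fuel: H2O = (H/2 kmol)*22.4 = (0.134/2)*22.4 = 1.50080 Nm^3
O2 needed per kg fuel = C/12 + H/4 = 0.786/12 + 0.134/4 = 0.09900000 kmol
Per kg fuel: N2 = O2*3.76*22.4 = 0.09900000*3.76*22.4 = 8.33818 Nm^3
Total per kg = 1.46720 + 1.50080 + 8.33818 = 11.30618 Nm^3
Total = 11.30618 * 7.0 = 79.14 Nm^3


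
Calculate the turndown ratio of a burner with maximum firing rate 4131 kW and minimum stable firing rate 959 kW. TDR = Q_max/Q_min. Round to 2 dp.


TDR = Q_max / Q_min
TDR = 4131 / 959 = 4.31


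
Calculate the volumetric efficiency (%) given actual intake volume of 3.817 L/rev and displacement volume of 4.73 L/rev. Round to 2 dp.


eta_v = (V_actual / V_disp) * 100
Ratio = 3.817 / 4.73 = 0.8070
eta_v = 0.8070 * 100 = 80.70%


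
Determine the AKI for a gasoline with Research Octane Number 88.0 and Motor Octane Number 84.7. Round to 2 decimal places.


AKI = (RON + MON) / 2
AKI = (88.0 + 84.7) / 2
AKI = 172.7 / 2 = 86.35


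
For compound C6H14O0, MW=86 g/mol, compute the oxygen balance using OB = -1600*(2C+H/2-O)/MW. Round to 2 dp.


OB = -1600 * (2C + H/2 - O) / MW
Inner = 2*6 + 14/2 - 0 = 19.00
OB = -1600 * 19.00 / 86 = -353.49%


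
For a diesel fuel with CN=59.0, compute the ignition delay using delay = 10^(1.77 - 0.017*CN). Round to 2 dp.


delay = 10^(1.77 - 0.017*CN)
Exponent = 1.77 - 0.017*59.0 = 0.7670
delay = 10^0.7670 = 5.85 ms


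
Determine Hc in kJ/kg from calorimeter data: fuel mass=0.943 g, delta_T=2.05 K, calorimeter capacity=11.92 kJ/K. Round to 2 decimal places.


Hc = C_cal * delta_T / m_fuel
Q_released = 11.92 * 2.05 = 24.4360 kJ
m_fuel = 0.943 g = 0.943/1000 kg = 0.000943 kg
Hc = 24.4360 / 0.000943 = 25913.04 kJ/kg


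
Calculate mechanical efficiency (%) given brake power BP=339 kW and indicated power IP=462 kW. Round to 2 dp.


eta_mech = (BP / IP) * 100
Ratio = 339 / 462 = 0.7338
eta_mech = 0.7338 * 100 = 73.38%


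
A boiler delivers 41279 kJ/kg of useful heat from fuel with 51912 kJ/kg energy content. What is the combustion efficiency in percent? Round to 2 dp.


Efficiency = (Q_useful / Q_fuel) * 100
Efficiency = (41279 / 51912) * 100
Efficiency = 0.7952 * 100 = 79.52%


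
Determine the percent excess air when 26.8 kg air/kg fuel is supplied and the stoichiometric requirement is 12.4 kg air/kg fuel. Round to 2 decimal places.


Excess air = actual - stoichiometric = 26.8 - 12.4 = 14.40 kg/kg fuel
Excess air % = (excess / stoich) * 100 = (14.40 / 12.4) * 100 = 116.13%


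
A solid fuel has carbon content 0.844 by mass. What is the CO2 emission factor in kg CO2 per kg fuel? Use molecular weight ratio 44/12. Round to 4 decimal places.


EF = C_frac * (M_CO2 / M_C)
EF = 0.844 * (44/12)
EF = 0.844 * 3.666667 = 3.0947 kg_CO2/kg_fuel


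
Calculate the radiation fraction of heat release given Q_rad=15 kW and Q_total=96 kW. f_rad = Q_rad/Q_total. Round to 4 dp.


f_rad = Q_rad / Q_total
f_rad = 15 / 96 = 0.1563


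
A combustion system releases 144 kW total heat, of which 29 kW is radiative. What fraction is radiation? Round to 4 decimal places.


f_rad = Q_rad / Q_total
f_rad = 29 / 144 = 0.2014


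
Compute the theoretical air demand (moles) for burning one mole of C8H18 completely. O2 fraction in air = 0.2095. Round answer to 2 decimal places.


Balanced combustion: C8H18 + 12.5 O2 -> 8 CO2 + 9 H2O
O2 needed = C + H/4 = 8 + 18/4 = 12.50 moles
Air moles = O2 / 0.2095 = 12.50 / 0.2095 = 59.67 moles air


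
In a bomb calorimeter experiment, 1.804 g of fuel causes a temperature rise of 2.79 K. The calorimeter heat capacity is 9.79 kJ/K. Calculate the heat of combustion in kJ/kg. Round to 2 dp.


Hc = C_cal * delta_T / m_fuel
Q_released = 9.79 * 2.79 = 27.3141 kJ
m_fuel = 1.804 g = 1.804/1000 kg = 0.001804 kg
Hc = 27.3141 / 0.001804 = 15140.85 kJ/kg


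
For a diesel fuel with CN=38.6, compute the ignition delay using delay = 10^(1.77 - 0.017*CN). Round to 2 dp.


delay = 10^(1.77 - 0.017*CN)
Exponent = 1.77 - 0.017*38.6 = 1.1138
delay = 10^1.1138 = 13.00 ms


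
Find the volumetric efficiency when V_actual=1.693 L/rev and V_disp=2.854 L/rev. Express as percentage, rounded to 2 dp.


eta_v = (V_actual / V_disp) * 100
Ratio = 1.693 / 2.854 = 0.5932
eta_v = 0.5932 * 100 = 59.32%


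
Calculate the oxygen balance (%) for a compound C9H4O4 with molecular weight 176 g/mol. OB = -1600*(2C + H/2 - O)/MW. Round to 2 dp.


OB = -1600 * (2C + H/2 - O) / MW
Inner = 2*9 + 4/2 - 4 = 16.00
OB = -1600 * 16.00 / 176 = -145.45%


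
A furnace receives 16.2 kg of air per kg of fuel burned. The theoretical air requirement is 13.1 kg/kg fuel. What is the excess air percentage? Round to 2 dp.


Excess air = actual - stoichiometric = 16.2 - 13.1 = 3.10 kg/kg fuel
Excess air % = (excess / stoich) * 100 = (3.10 / 13.1) * 100 = 23.66%


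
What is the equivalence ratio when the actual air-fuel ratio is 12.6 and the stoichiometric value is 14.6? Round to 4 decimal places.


phi = AFR_stoich / AFR_actual
phi = 14.6 / 12.6 = 1.1587


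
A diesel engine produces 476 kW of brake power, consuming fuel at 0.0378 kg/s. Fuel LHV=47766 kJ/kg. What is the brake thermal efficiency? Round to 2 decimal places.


eta_BTE = (BP / (mf * LHV)) * 100
Denominator = 0.0378 * 47766 = 1805.5548 kW
eta_BTE = (476 / 1805.5548) * 100 = 26.36%


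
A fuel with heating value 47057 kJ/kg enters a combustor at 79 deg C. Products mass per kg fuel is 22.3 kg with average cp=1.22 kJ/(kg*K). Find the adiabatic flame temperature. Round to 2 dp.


T_ad = T_in + Hc / (m_p * cp)
Denominator = 22.3 * 1.22 = 27.2060
Temperature rise = 47057 / 27.2060 = 1729.66 K
T_ad = 79 + 1729.66 = 1808.66 deg C


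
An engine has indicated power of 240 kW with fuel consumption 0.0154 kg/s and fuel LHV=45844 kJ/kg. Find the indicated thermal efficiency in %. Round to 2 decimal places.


eta_ith = (IP / (mf * LHV)) * 100
Denominator = 0.0154 * 45844 = 705.9976 kW
eta_ith = (240 / 705.9976) * 100 = 33.99%


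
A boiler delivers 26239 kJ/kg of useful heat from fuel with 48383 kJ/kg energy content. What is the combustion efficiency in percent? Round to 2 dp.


Efficiency = (Q_useful / Q_fuel) * 100
Efficiency = (26239 / 48383) * 100
Efficiency = 0.5423 * 100 = 54.23%


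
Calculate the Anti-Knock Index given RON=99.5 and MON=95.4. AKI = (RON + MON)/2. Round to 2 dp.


AKI = (RON + MON) / 2
AKI = (99.5 + 95.4) / 2
AKI = 194.9 / 2 = 97.45


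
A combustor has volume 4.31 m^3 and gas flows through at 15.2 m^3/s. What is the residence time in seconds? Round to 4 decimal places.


tau = V / Q_flow
tau = 4.31 / 15.2 = 0.2836 s


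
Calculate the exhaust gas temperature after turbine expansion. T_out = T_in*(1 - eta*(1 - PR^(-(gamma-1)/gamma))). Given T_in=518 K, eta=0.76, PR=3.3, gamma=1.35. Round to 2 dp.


T_out = T_in * (1 - eta * (1 - PR^(-(gamma-1)/gamma)))
Exponent = -(1.35-1)/1.35 = -0.25925926
PR^exp = 3.3^(-0.25925926) = 0.73378775
Factor = 1 - 0.76*(1 - 0.73378775) = 0.79767869
T_out = 518 * 0.79767869 = 413.20 K


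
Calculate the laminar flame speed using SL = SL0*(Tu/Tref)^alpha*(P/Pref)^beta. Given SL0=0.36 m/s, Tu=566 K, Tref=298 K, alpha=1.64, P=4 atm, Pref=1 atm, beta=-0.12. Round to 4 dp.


SL = SL0 * (Tu/Tref)^alpha * (P/Pref)^beta
T ratio = 566/298 = 1.89932886
(T ratio)^alpha = 1.89932886^1.64 = 2.863547
(P/Pref)^beta = 4^(-0.12) = 0.846745
SL = 0.36 * 2.863547 * 0.846745 = 0.8729 m/s


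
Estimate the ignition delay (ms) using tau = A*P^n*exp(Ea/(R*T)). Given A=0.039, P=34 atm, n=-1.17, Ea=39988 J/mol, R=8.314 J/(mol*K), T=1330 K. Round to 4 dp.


tau = A * P^n * exp(Ea/(R*T))
P^n = 34^(-1.17) = 0.01614989
Ea/(R*T) = 39988/(8.314*1330) = 3.616330
exp(Ea/(R*T)) = 37.200780
tau = 0.039 * 0.01614989 * 37.200780 = 0.0234 ms


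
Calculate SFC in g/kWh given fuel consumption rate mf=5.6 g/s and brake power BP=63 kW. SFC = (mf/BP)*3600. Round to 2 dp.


SFC = (mf / BP) * 3600
Rate = 5.6 / 63 = 0.088889 g/(s*kW)
SFC = 0.088889 * 3600 = 320.00 g/kWh


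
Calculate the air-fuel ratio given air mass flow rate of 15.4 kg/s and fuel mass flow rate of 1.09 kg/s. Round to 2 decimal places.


AFR = m_air / m_fuel
AFR = 15.4 / 1.09 = 14.13


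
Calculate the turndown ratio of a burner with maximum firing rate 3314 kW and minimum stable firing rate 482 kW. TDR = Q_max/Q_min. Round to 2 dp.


TDR = Q_max / Q_min
TDR = 3314 / 482 = 6.88


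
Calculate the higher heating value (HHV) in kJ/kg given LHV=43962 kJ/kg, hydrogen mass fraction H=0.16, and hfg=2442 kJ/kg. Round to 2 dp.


HHV = LHV + hfg * 9 * H
Water addition = 2442 * 9 * 0.16 = 3516.480 kJ/kg
HHV = 43962 + 3516.480 = 47478.48 kJ/kg


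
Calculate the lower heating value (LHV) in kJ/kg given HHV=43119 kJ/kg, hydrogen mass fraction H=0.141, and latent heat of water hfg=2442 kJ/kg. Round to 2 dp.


LHV = HHV - hfg * 9 * H
Water correction = 2442 * 9 * 0.141 = 3098.898 kJ/kg
LHV = 43119 - 3098.898 = 40020.10 kJ/kg


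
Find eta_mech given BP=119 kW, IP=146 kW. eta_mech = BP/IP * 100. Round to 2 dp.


eta_mech = (BP / IP) * 100
Ratio = 119 / 146 = 0.8151
eta_mech = 0.8151 * 100 = 81.51%


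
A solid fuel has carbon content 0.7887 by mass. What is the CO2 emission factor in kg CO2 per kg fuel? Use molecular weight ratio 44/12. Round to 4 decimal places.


EF = C_frac * (M_CO2 / M_C)
EF = 0.7887 * (44/12)
EF = 0.7887 * 3.666667 = 2.8919 kg_CO2/kg_fuel


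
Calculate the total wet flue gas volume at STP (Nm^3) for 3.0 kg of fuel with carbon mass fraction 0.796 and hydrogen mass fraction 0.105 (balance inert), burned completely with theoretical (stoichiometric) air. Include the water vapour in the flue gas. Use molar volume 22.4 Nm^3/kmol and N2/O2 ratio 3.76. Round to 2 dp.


Per kg fuel: CO2 = (C/12 kmol)*22.4 = (0.796/12)*22.4 = 1.48587 Nm^3
Per kg fuel: H2O = (H/2 kmol)*22.4 = (0.105/2)*22.4 = 1.17600 Nm^3
O2 needed per kg fuel = C/12 + H/4 = 0.796/12 + 0.105/4 = 0.09258333 kmol
Per kg fuel: N2 = O2*3.76*22.4 = 0.09258333*3.76*22.4 = 7.79774 Nm^3
Total per kg = 1.48587 + 1.17600 + 7.79774 = 10.45961 Nm^3
Total = 10.45961 * 3.0 = 31.38 Nm^3


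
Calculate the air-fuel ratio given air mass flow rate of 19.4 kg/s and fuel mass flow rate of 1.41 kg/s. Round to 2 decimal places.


AFR = m_air / m_fuel
AFR = 19.4 / 1.41 = 13.76


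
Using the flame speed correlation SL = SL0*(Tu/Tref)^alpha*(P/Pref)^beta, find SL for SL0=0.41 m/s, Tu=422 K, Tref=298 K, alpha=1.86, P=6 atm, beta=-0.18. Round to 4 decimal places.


SL = SL0 * (Tu/Tref)^alpha * (P/Pref)^beta
T ratio = 422/298 = 1.41610738
(T ratio)^alpha = 1.41610738^1.86 = 1.910024
(P/Pref)^beta = 6^(-0.18) = 0.724324
SL = 0.41 * 1.910024 * 0.724324 = 0.5672 m/s


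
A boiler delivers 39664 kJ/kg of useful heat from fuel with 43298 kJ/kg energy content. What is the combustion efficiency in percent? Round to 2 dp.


Efficiency = (Q_useful / Q_fuel) * 100
Efficiency = (39664 / 43298) * 100
Efficiency = 0.9161 * 100 = 91.61%


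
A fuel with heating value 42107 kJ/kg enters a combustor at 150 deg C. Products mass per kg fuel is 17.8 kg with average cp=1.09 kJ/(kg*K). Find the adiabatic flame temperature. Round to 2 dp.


T_ad = T_in + Hc / (m_p * cp)
Denominator = 17.8 * 1.09 = 19.4020
Temperature rise = 42107 / 19.4020 = 2170.24 K
T_ad = 150 + 2170.24 = 2320.24 deg C


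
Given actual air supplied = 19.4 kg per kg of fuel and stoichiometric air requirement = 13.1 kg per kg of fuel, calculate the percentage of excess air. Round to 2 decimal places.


Excess air = actual - stoichiometric = 19.4 - 13.1 = 6.30 kg/kg fuel
Excess air % = (excess / stoich) * 100 = (6.30 / 13.1) * 100 = 48.09%


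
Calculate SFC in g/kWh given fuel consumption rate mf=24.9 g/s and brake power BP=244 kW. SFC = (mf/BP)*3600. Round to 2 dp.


SFC = (mf / BP) * 3600
Rate = 24.9 / 244 = 0.102049 g/(s*kW)
SFC = 0.102049 * 3600 = 367.38 g/kWh


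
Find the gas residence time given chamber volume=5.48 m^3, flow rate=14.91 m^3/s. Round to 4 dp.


tau = V / Q_flow
tau = 5.48 / 14.91 = 0.3675 s


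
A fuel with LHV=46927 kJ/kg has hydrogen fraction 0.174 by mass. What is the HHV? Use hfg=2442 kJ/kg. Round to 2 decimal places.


HHV = LHV + hfg * 9 * H
Water addition = 2442 * 9 * 0.174 = 3824.172 kJ/kg
HHV = 46927 + 3824.172 = 50751.17 kJ/kg


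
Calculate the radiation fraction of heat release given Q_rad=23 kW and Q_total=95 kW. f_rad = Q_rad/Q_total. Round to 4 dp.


f_rad = Q_rad / Q_total
f_rad = 23 / 95 = 0.2421


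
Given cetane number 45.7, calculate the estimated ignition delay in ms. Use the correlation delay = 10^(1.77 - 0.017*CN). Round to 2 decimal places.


delay = 10^(1.77 - 0.017*CN)
Exponent = 1.77 - 0.017*45.7 = 0.9931
delay = 10^0.9931 = 9.84 ms


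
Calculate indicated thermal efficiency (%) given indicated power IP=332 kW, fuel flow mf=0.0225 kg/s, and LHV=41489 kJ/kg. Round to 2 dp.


eta_ith = (IP / (mf * LHV)) * 100
Denominator = 0.0225 * 41489 = 933.5025 kW
eta_ith = (332 / 933.5025) * 100 = 35.56%


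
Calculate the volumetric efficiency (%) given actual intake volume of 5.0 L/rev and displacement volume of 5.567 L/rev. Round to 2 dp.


eta_v = (V_actual / V_disp) * 100
Ratio = 5.0 / 5.567 = 0.8981
eta_v = 0.8981 * 100 = 89.81%


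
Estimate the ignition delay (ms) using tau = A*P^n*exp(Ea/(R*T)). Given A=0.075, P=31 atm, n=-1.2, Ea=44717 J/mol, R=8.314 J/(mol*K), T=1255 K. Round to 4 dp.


tau = A * P^n * exp(Ea/(R*T))
P^n = 31^(-1.2) = 0.01623177
Ea/(R*T) = 44717/(8.314*1255) = 4.285672
exp(Ea/(R*T)) = 72.651341
tau = 0.075 * 0.01623177 * 72.651341 = 0.0884 ms


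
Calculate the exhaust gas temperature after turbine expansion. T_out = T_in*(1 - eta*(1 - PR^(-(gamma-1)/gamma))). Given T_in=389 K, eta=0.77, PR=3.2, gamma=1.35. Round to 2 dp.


T_out = T_in * (1 - eta * (1 - PR^(-(gamma-1)/gamma)))
Exponent = -(1.35-1)/1.35 = -0.25925926
PR^exp = 3.2^(-0.25925926) = 0.73966521
Factor = 1 - 0.77*(1 - 0.73966521) = 0.79954221
T_out = 389 * 0.79954221 = 311.02 K


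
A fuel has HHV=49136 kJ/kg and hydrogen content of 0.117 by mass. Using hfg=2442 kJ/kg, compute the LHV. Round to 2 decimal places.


LHV = HHV - hfg * 9 * H
Water correction = 2442 * 9 * 0.117 = 2571.426 kJ/kg
LHV = 49136 - 2571.426 = 46564.57 kJ/kg


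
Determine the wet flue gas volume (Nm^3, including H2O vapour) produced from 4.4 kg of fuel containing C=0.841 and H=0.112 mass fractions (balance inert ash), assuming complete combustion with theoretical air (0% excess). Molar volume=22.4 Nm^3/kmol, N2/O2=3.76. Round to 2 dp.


Per kg fuel: CO2 = (C/12 kmol)*22.4 = (0.841/12)*22.4 = 1.56987 Nm^3
Per kg fuel: H2O = (H/2 kmol)*22.4 = (0.112/2)*22.4 = 1.25440 Nm^3
O2 needed per kg fuel = C/12 + H/4 = 0.841/12 + 0.112/4 = 0.09808333 kmol
Per kg fuel: N2 = O2*3.76*22.4 = 0.09808333*3.76*22.4 = 8.26097 Nm^3
Total per kg = 1.56987 + 1.25440 + 8.26097 = 11.08524 Nm^3
Total = 11.08524 * 4.4 = 48.78 Nm^3


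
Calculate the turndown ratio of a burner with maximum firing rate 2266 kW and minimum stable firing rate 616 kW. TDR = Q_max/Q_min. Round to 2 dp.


TDR = Q_max / Q_min
TDR = 2266 / 616 = 3.68


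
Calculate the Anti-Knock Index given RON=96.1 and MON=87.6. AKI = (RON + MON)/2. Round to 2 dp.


AKI = (RON + MON) / 2
AKI = (96.1 + 87.6) / 2
AKI = 183.7 / 2 = 91.85


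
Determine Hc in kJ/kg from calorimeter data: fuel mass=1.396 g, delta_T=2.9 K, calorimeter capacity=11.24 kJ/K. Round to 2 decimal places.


Hc = C_cal * delta_T / m_fuel
Q_released = 11.24 * 2.9 = 32.5960 kJ
m_fuel = 1.396 g = 1.396/1000 kg = 0.001396 kg
Hc = 32.5960 / 0.001396 = 23349.57 kJ/kg


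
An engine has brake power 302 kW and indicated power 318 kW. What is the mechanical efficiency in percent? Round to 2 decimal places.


eta_mech = (BP / IP) * 100
Ratio = 302 / 318 = 0.9497
eta_mech = 0.9497 * 100 = 94.97%


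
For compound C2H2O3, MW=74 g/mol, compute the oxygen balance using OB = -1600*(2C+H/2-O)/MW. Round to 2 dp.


OB = -1600 * (2C + H/2 - O) / MW
Inner = 2*2 + 2/2 - 3 = 2.00
OB = -1600 * 2.00 / 74 = -43.24%


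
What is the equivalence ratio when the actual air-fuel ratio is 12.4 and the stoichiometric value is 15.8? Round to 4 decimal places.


phi = AFR_stoich / AFR_actual
phi = 15.8 / 12.4 = 1.2742


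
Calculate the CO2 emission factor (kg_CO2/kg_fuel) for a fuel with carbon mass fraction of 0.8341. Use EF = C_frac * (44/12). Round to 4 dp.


EF = C_frac * (M_CO2 / M_C)
EF = 0.8341 * (44/12)
EF = 0.8341 * 3.666667 = 3.0584 kg_CO2/kg_fuel


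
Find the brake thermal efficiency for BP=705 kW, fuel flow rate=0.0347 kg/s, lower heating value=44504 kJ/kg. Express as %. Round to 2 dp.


eta_BTE = (BP / (mf * LHV)) * 100
Denominator = 0.0347 * 44504 = 1544.2888 kW
eta_BTE = (705 / 1544.2888) * 100 = 45.65%
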